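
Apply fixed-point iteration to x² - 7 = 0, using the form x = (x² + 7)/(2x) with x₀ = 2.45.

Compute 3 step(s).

Equation: x² - 7 = 0
Fixed-point form: x = (x² + 7)/(2x)
x₀ = 2.45

x_1 = g(2.450000) = 2.653571
x_2 = g(2.653571) = 2.645763
x_3 = g(2.645763) = 2.645751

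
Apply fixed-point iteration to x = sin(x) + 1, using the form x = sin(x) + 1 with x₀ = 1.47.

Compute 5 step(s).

Equation: x = sin(x) + 1
Fixed-point form: x = sin(x) + 1
x₀ = 1.47

x_1 = g(1.470000) = 1.994924
x_2 = g(1.994924) = 1.911398
x_3 = g(1.911398) = 1.942554
x_4 = g(1.942554) = 1.931690
x_5 = g(1.931690) = 1.935582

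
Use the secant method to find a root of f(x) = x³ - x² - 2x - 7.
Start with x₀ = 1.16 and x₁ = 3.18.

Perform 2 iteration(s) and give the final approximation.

f(x) = x³ - x² - 2x - 7
x₀ = 1.16, x₁ = 3.18

Secant formula: x_{n+1} = x_n - f(x_n)(x_n - x_{n-1})/(f(x_n) - f(x_{n-1}))

Iteration 1:
  f(1.160000) = -9.104704
  f(3.180000) = 8.685032
  x_2 = 3.180000 - 8.685032×(3.180000 - 1.160000)/(8.685032 - (-9.104704))
       = 2.193827
Iteration 2:
  f(3.180000) = 8.685032
  f(2.193827) = -5.641915
  x_3 = 2.193827 - (-5.641915)×(2.193827 - 3.180000)/(-5.641915 - 8.685032)
       = 2.582179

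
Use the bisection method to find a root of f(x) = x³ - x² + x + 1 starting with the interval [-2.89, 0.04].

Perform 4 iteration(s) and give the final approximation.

f(x) = x³ - x² + x + 1
Initial interval: [-2.89, 0.04]

Iteration 1:
  c_1 = (-2.890000 + 0.040000)/2 = -1.425000
  f(c_1) = f(-1.425000) = -5.349266
  f(a) × f(c) ≥ 0, new interval: [-1.425000, 0.040000]
Iteration 2:
  c_2 = (-1.425000 + 0.040000)/2 = -0.692500
  f(c_2) = f(-0.692500) = -0.504149
  f(a) × f(c) ≥ 0, new interval: [-0.692500, 0.040000]
Iteration 3:
  c_3 = (-0.692500 + 0.040000)/2 = -0.326250
  f(c_3) = f(-0.326250) = 0.532585
  f(a) × f(c) < 0, new interval: [-0.692500, -0.326250]
Iteration 4:
  c_4 = (-0.692500 + (-0.326250))/2 = -0.509375
  f(c_4) = f(-0.509375) = 0.098998
  f(a) × f(c) < 0, new interval: [-0.692500, -0.509375]

After 4 iteration(s), the approximation is c_4 = -0.509375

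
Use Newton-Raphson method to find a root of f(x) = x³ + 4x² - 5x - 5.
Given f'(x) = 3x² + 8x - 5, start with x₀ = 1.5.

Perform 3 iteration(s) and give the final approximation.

f(x) = x³ + 4x² - 5x - 5
f'(x) = 3x² + 8x - 5
x₀ = 1.5

Newton-Raphson formula: x_{n+1} = x_n - f(x_n)/f'(x_n)

Iteration 1:
  f(1.500000) = -0.125000
  f'(1.500000) = 13.750000
  x_1 = 1.500000 - (-0.125000)/13.750000 = 1.509091
Iteration 2:
  f(1.509091) = 0.000703
  f'(1.509091) = 13.904793
  x_2 = 1.509091 - 0.000703/13.904793 = 1.509040
Iteration 3:
  f(1.509040) = 0.000000
  f'(1.509040) = 13.903931
  x_3 = 1.509040 - 0.000000/13.903931 = 1.509040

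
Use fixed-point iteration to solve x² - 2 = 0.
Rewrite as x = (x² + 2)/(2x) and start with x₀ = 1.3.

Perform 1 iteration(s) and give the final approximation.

Equation: x² - 2 = 0
Fixed-point form: x = (x² + 2)/(2x)
x₀ = 1.3

x_1 = g(1.300000) = 1.419231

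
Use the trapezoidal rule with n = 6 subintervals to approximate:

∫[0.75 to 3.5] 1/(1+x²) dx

f(x) = 1/(1+x²)
a = 0.75, b = 3.5, n = 6
h = (b - a)/n = 0.458333

Trapezoidal rule: (h/2)[f(x₀) + 2f(x₁) + 2f(x₂) + ... + f(xₙ)]

x_0 = 0.7500, f(x_0) = 0.640000, coefficient = 1
x_1 = 1.2083, f(x_1) = 0.406493, coefficient = 2
x_2 = 1.6667, f(x_2) = 0.264706, coefficient = 2
x_3 = 2.1250, f(x_3) = 0.181303, coefficient = 2
x_4 = 2.5833, f(x_4) = 0.130317, coefficient = 2
x_5 = 3.0417, f(x_5) = 0.097544, coefficient = 2
x_6 = 3.5000, f(x_6) = 0.075472, coefficient = 1

I ≈ (0.458333/2) × 2.876197 = 0.659129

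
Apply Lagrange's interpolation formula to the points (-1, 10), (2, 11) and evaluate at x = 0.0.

Lagrange interpolation formula:
P(x) = Σ yᵢ × Lᵢ(x)
where Lᵢ(x) = Π_{j≠i} (x - xⱼ)/(xᵢ - xⱼ)

L_0(0.0) = (0.0 - 2)/(-1 - 2) = 0.666667
L_1(0.0) = (0.0 - (-1))/(2 - (-1)) = 0.333333

P(0.0) = 10×L_0(0.0) + 11×L_1(0.0)
P(0.0) = 10.333333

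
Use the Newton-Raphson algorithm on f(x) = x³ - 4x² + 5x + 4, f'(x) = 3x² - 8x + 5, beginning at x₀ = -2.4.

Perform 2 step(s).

f(x) = x³ - 4x² + 5x + 4
f'(x) = 3x² - 8x + 5
x₀ = -2.4

Newton-Raphson formula: x_{n+1} = x_n - f(x_n)/f'(x_n)

Iteration 1:
  f(-2.400000) = -44.864000
  f'(-2.400000) = 41.480000
  x_1 = -2.400000 - (-44.864000)/41.480000 = -1.318419
Iteration 2:
  f(-1.318419) = -11.836713
  f'(-1.318419) = 20.762030
  x_2 = -1.318419 - (-11.836713)/20.762030 = -0.748305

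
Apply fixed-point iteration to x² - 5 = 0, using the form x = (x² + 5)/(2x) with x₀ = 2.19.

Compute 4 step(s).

Equation: x² - 5 = 0
Fixed-point form: x = (x² + 5)/(2x)
x₀ = 2.19

x_1 = g(2.190000) = 2.236553
x_2 = g(2.236553) = 2.236068
x_3 = g(2.236068) = 2.236068
x_4 = g(2.236068) = 2.236068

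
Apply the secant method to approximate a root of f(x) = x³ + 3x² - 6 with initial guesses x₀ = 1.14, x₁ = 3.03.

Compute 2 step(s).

f(x) = x³ + 3x² - 6
x₀ = 1.14, x₁ = 3.03

Secant formula: x_{n+1} = x_n - f(x_n)(x_n - x_{n-1})/(f(x_n) - f(x_{n-1}))

Iteration 1:
  f(1.140000) = -0.619656
  f(3.030000) = 49.360827
  x_2 = 3.030000 - 49.360827×(3.030000 - 1.140000)/(49.360827 - (-0.619656))
       = 1.163432
Iteration 2:
  f(3.030000) = 49.360827
  f(1.163432) = -0.364485
  x_3 = 1.163432 - (-0.364485)×(1.163432 - 3.030000)/(-0.364485 - 49.360827)
       = 1.177114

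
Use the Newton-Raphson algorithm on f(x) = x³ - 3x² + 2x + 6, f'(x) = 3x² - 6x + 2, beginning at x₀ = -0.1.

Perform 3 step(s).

f(x) = x³ - 3x² + 2x + 6
f'(x) = 3x² - 6x + 2
x₀ = -0.1

Newton-Raphson formula: x_{n+1} = x_n - f(x_n)/f'(x_n)

Iteration 1:
  f(-0.100000) = 5.769000
  f'(-0.100000) = 2.630000
  x_1 = -0.100000 - 5.769000/2.630000 = -2.293536
Iteration 2:
  f(-2.293536) = -26.432702
  f'(-2.293536) = 31.542141
  x_2 = -2.293536 - (-26.432702)/31.542141 = -1.455524
Iteration 3:
  f(-1.455524) = -6.350296
  f'(-1.455524) = 17.088791
  x_3 = -1.455524 - (-6.350296)/17.088791 = -1.083918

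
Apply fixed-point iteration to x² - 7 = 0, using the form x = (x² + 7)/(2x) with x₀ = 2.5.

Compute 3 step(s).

Equation: x² - 7 = 0
Fixed-point form: x = (x² + 7)/(2x)
x₀ = 2.5

x_1 = g(2.500000) = 2.650000
x_2 = g(2.650000) = 2.645755
x_3 = g(2.645755) = 2.645751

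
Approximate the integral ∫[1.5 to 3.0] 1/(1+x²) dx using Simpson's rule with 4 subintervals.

f(x) = 1/(1+x²)
a = 1.5, b = 3.0, n = 4
h = (b - a)/n = 0.375000

Simpson's rule: (h/3)[f(x₀) + 4f(x₁) + 2f(x₂) + ... + f(xₙ)]

x_0 = 1.5000, f(x_0) = 0.307692, coefficient = 1
x_1 = 1.8750, f(x_1) = 0.221453, coefficient = 4
x_2 = 2.2500, f(x_2) = 0.164948, coefficient = 2
x_3 = 2.6250, f(x_3) = 0.126733, coefficient = 4
x_4 = 3.0000, f(x_4) = 0.100000, coefficient = 1

I ≈ (0.375000/3) × 2.130333 = 0.266292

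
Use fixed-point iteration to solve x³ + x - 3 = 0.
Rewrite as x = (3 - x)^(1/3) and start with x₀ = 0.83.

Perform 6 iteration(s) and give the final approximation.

Equation: x³ + x - 3 = 0
Fixed-point form: x = (3 - x)^(1/3)
x₀ = 0.83

x_1 = g(0.830000) = 1.294653
x_2 = g(1.294653) = 1.194733
x_3 = g(1.194733) = 1.217626
x_4 = g(1.217626) = 1.212457
x_5 = g(1.212457) = 1.213628
x_6 = g(1.213628) = 1.213363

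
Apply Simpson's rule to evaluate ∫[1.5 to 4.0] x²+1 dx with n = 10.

f(x) = x²+1
a = 1.5, b = 4.0, n = 10
h = (b - a)/n = 0.250000

Simpson's rule: (h/3)[f(x₀) + 4f(x₁) + 2f(x₂) + ... + f(xₙ)]

x_0 = 1.5000, f(x_0) = 3.250000, coefficient = 1
x_1 = 1.7500, f(x_1) = 4.062500, coefficient = 4
x_2 = 2.0000, f(x_2) = 5.000000, coefficient = 2
x_3 = 2.2500, f(x_3) = 6.062500, coefficient = 4
x_4 = 2.5000, f(x_4) = 7.250000, coefficient = 2
x_5 = 2.7500, f(x_5) = 8.562500, coefficient = 4
x_6 = 3.0000, f(x_6) = 10.000000, coefficient = 2
x_7 = 3.2500, f(x_7) = 11.562500, coefficient = 4
x_8 = 3.5000, f(x_8) = 13.250000, coefficient = 2
x_9 = 3.7500, f(x_9) = 15.062500, coefficient = 4
x_10 = 4.0000, f(x_10) = 17.000000, coefficient = 1

I ≈ (0.250000/3) × 272.500000 = 22.708333
Exact value: 22.708333
Error: 0.000000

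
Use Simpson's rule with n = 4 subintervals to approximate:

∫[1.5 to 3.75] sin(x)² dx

f(x) = sin(x)²
a = 1.5, b = 3.75, n = 4
h = (b - a)/n = 0.562500

Simpson's rule: (h/3)[f(x₀) + 4f(x₁) + 2f(x₂) + ... + f(xₙ)]

x_0 = 1.5000, f(x_0) = 0.994996, coefficient = 1
x_1 = 2.0625, f(x_1) = 0.777095, coefficient = 4
x_2 = 2.6250, f(x_2) = 0.243957, coefficient = 2
x_3 = 3.1875, f(x_3) = 0.002106, coefficient = 4
x_4 = 3.7500, f(x_4) = 0.326682, coefficient = 1

I ≈ (0.562500/3) × 4.926396 = 0.923699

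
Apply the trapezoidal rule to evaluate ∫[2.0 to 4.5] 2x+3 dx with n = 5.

f(x) = 2x+3
a = 2.0, b = 4.5, n = 5
h = (b - a)/n = 0.500000

Trapezoidal rule: (h/2)[f(x₀) + 2f(x₁) + 2f(x₂) + ... + f(xₙ)]

x_0 = 2.0000, f(x_0) = 7.000000, coefficient = 1
x_1 = 2.5000, f(x_1) = 8.000000, coefficient = 2
x_2 = 3.0000, f(x_2) = 9.000000, coefficient = 2
x_3 = 3.5000, f(x_3) = 10.000000, coefficient = 2
x_4 = 4.0000, f(x_4) = 11.000000, coefficient = 2
x_5 = 4.5000, f(x_5) = 12.000000, coefficient = 1

I ≈ (0.500000/2) × 95.000000 = 23.750000
Exact value: 23.750000
Error: 0.000000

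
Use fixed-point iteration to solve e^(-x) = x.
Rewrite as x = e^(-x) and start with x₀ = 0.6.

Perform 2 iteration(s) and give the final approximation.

Equation: e^(-x) = x
Fixed-point form: x = e^(-x)
x₀ = 0.6

x_1 = g(0.600000) = 0.548812
x_2 = g(0.548812) = 0.577636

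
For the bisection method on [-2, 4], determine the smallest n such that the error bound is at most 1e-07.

We need (b-a)/2^n ≤ 1e-07
(4 - (-2))/2^n ≤ 1e-07
6/2^n ≤ 1e-07
2^n ≥ 60000000
n ≥ log₂(60000000) = 25.84
n ≥ 26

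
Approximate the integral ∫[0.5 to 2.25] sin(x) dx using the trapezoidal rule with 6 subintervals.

f(x) = sin(x)
a = 0.5, b = 2.25, n = 6
h = (b - a)/n = 0.291667

Trapezoidal rule: (h/2)[f(x₀) + 2f(x₁) + 2f(x₂) + ... + f(xₙ)]

x_0 = 0.5000, f(x_0) = 0.479426, coefficient = 1
x_1 = 0.7917, f(x_1) = 0.711525, coefficient = 2
x_2 = 1.0833, f(x_2) = 0.883524, coefficient = 2
x_3 = 1.3750, f(x_3) = 0.980893, coefficient = 2
x_4 = 1.6667, f(x_4) = 0.995408, coefficient = 2
x_5 = 1.9583, f(x_5) = 0.925843, coefficient = 2
x_6 = 2.2500, f(x_6) = 0.778073, coefficient = 1

I ≈ (0.291667/2) × 10.251885 = 1.495067
Exact value: 1.505756
Error: 0.010690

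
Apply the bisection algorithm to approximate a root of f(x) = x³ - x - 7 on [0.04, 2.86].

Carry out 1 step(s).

f(x) = x³ - x - 7
Initial interval: [0.04, 2.86]

Iteration 1:
  c_1 = (0.040000 + 2.860000)/2 = 1.450000
  f(c_1) = f(1.450000) = -5.401375
  f(a) × f(c) ≥ 0, new interval: [1.450000, 2.860000]

After 1 iteration(s), the approximation is c_1 = 1.450000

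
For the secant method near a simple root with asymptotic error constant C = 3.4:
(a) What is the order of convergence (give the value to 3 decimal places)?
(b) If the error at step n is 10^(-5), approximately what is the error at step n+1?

(a) Secant method has superlinear convergence with order φ = (1+√5)/2 ≈ 1.618.
    This means |e_{n+1}| ≈ C|e_n|^1.618.

(b) With |e_n| = 10^(-5) and C = 3.4:
    |e_{n+1}| ≈ 3.4 × (10^(-5))^1.618 = 3.4 × 10^(-8.09)

(a) ≈ 1.618 (golden ratio); (b) |e_{n+1}| ≈ 2.763e-08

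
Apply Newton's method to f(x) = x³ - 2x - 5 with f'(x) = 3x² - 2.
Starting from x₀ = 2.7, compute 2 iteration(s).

f(x) = x³ - 2x - 5
f'(x) = 3x² - 2
x₀ = 2.7

Newton-Raphson formula: x_{n+1} = x_n - f(x_n)/f'(x_n)

Iteration 1:
  f(2.700000) = 9.283000
  f'(2.700000) = 19.870000
  x_1 = 2.700000 - 9.283000/19.870000 = 2.232813
Iteration 2:
  f(2.232813) = 1.665964
  f'(2.232813) = 12.956366
  x_2 = 2.232813 - 1.665964/12.956366 = 2.104231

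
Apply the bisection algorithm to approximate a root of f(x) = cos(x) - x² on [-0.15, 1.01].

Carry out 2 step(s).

f(x) = cos(x) - x²
Initial interval: [-0.15, 1.01]

Iteration 1:
  c_1 = (-0.150000 + 1.010000)/2 = 0.430000
  f(c_1) = f(0.430000) = 0.724066
  f(a) × f(c) ≥ 0, new interval: [0.430000, 1.010000]
Iteration 2:
  c_2 = (0.430000 + 1.010000)/2 = 0.720000
  f(c_2) = f(0.720000) = 0.233406
  f(a) × f(c) ≥ 0, new interval: [0.720000, 1.010000]

After 2 iteration(s), the approximation is c_2 = 0.720000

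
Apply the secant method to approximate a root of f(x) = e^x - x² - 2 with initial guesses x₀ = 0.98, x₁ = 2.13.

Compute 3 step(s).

f(x) = e^x - x² - 2
x₀ = 0.98, x₁ = 2.13

Secant formula: x_{n+1} = x_n - f(x_n)(x_n - x_{n-1})/(f(x_n) - f(x_{n-1}))

Iteration 1:
  f(0.980000) = -0.295944
  f(2.130000) = 1.877967
  x_2 = 2.130000 - 1.877967×(2.130000 - 0.980000)/(1.877967 - (-0.295944))
       = 1.136554
Iteration 2:
  f(2.130000) = 1.877967
  f(1.136554) = -0.175743
  x_3 = 1.136554 - (-0.175743)×(1.136554 - 2.130000)/(-0.175743 - 1.877967)
       = 1.221567
Iteration 3:
  f(1.136554) = -0.175743
  f(1.221567) = -0.099727
  x_4 = 1.221567 - (-0.099727)×(1.221567 - 1.136554)/(-0.099727 - (-0.175743))
       = 1.333096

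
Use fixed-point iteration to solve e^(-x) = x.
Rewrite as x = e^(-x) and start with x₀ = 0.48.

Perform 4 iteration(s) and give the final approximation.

Equation: e^(-x) = x
Fixed-point form: x = e^(-x)
x₀ = 0.48

x_1 = g(0.480000) = 0.618783
x_2 = g(0.618783) = 0.538599
x_3 = g(0.538599) = 0.583565
x_4 = g(0.583565) = 0.557906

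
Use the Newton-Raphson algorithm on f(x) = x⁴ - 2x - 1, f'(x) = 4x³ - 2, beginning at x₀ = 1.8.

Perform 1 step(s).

f(x) = x⁴ - 2x - 1
f'(x) = 4x³ - 2
x₀ = 1.8

Newton-Raphson formula: x_{n+1} = x_n - f(x_n)/f'(x_n)

Iteration 1:
  f(1.800000) = 5.897600
  f'(1.800000) = 21.328000
  x_1 = 1.800000 - 5.897600/21.328000 = 1.523481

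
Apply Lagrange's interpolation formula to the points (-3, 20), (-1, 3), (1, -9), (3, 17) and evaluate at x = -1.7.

Lagrange interpolation formula:
P(x) = Σ yᵢ × Lᵢ(x)
where Lᵢ(x) = Π_{j≠i} (x - xⱼ)/(xᵢ - xⱼ)

L_0(-1.7) = (-1.7 - (-1))/(-3 - (-1)) × (-1.7 - 1)/(-3 - 1) × (-1.7 - 3)/(-3 - 3) = 0.185062
L_1(-1.7) = (-1.7 - (-3))/(-1 - (-3)) × (-1.7 - 1)/(-1 - 1) × (-1.7 - 3)/(-1 - 3) = 1.031063
L_2(-1.7) = (-1.7 - (-3))/(1 - (-3)) × (-1.7 - (-1))/(1 - (-1)) × (-1.7 - 3)/(1 - 3) = -0.267313
L_3(-1.7) = (-1.7 - (-3))/(3 - (-3)) × (-1.7 - (-1))/(3 - (-1)) × (-1.7 - 1)/(3 - 1) = 0.051188

P(-1.7) = 20×L_0(-1.7) + 3×L_1(-1.7) + (-9)×L_2(-1.7) + 17×L_3(-1.7)
P(-1.7) = 10.070438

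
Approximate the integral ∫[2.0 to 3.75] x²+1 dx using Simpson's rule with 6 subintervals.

f(x) = x²+1
a = 2.0, b = 3.75, n = 6
h = (b - a)/n = 0.291667

Simpson's rule: (h/3)[f(x₀) + 4f(x₁) + 2f(x₂) + ... + f(xₙ)]

x_0 = 2.0000, f(x_0) = 5.000000, coefficient = 1
x_1 = 2.2917, f(x_1) = 6.251736, coefficient = 4
x_2 = 2.5833, f(x_2) = 7.673611, coefficient = 2
x_3 = 2.8750, f(x_3) = 9.265625, coefficient = 4
x_4 = 3.1667, f(x_4) = 11.027778, coefficient = 2
x_5 = 3.4583, f(x_5) = 12.960069, coefficient = 4
x_6 = 3.7500, f(x_6) = 15.062500, coefficient = 1

I ≈ (0.291667/3) × 171.375000 = 16.661458
Exact value: 16.661458
Error: 0.000000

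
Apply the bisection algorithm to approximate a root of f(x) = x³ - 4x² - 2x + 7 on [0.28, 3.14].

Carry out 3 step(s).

f(x) = x³ - 4x² - 2x + 7
Initial interval: [0.28, 3.14]

Iteration 1:
  c_1 = (0.280000 + 3.140000)/2 = 1.710000
  f(c_1) = f(1.710000) = -3.116189
  f(a) × f(c) < 0, new interval: [0.280000, 1.710000]
Iteration 2:
  c_2 = (0.280000 + 1.710000)/2 = 0.995000
  f(c_2) = f(0.995000) = 2.034975
  f(a) × f(c) ≥ 0, new interval: [0.995000, 1.710000]
Iteration 3:
  c_3 = (0.995000 + 1.710000)/2 = 1.352500
  f(c_3) = f(1.352500) = -0.547956
  f(a) × f(c) < 0, new interval: [0.995000, 1.352500]

After 3 iteration(s), the approximation is c_3 = 1.352500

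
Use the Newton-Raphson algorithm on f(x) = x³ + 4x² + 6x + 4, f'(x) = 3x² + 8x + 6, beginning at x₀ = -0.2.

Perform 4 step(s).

f(x) = x³ + 4x² + 6x + 4
f'(x) = 3x² + 8x + 6
x₀ = -0.2

Newton-Raphson formula: x_{n+1} = x_n - f(x_n)/f'(x_n)

Iteration 1:
  f(-0.200000) = 2.952000
  f'(-0.200000) = 4.520000
  x_1 = -0.200000 - 2.952000/4.520000 = -0.853097
Iteration 2:
  f(-0.853097) = 1.171653
  f'(-0.853097) = 1.358546
  x_2 = -0.853097 - 1.171653/1.358546 = -1.715529
Iteration 3:
  f(-1.715529) = 0.430115
  f'(-1.715529) = 1.104887
  x_3 = -1.715529 - 0.430115/1.104887 = -2.104813
Iteration 4:
  f(-2.104813) = -0.232749
  f'(-2.104813) = 2.452210
  x_4 = -2.104813 - (-0.232749)/2.452210 = -2.009899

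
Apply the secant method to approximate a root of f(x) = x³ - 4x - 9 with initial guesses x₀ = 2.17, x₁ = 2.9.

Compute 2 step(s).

f(x) = x³ - 4x - 9
x₀ = 2.17, x₁ = 2.9

Secant formula: x_{n+1} = x_n - f(x_n)(x_n - x_{n-1})/(f(x_n) - f(x_{n-1}))

Iteration 1:
  f(2.170000) = -7.461687
  f(2.900000) = 3.789000
  x_2 = 2.900000 - 3.789000×(2.900000 - 2.170000)/(3.789000 - (-7.461687))
       = 2.654151
Iteration 2:
  f(2.900000) = 3.789000
  f(2.654151) = -0.919391
  x_3 = 2.654151 - (-0.919391)×(2.654151 - 2.900000)/(-0.919391 - 3.789000)
       = 2.702157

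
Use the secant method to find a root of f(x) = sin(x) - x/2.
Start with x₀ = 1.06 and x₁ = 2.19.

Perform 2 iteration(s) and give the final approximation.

f(x) = sin(x) - x/2
x₀ = 1.06, x₁ = 2.19

Secant formula: x_{n+1} = x_n - f(x_n)(x_n - x_{n-1})/(f(x_n) - f(x_{n-1}))

Iteration 1:
  f(1.060000) = 0.342355
  f(2.190000) = -0.280659
  x_2 = 2.190000 - (-0.280659)×(2.190000 - 1.060000)/(-0.280659 - 0.342355)
       = 1.680951
Iteration 2:
  f(2.190000) = -0.280659
  f(1.680951) = 0.153463
  x_3 = 1.680951 - 0.153463×(1.680951 - 2.190000)/(0.153463 - (-0.280659))
       = 1.860901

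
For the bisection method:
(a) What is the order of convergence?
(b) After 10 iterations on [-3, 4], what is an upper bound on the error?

(a) Bisection has linear (order 1) convergence; the error is halved each step.

(b) Error bound = (b-a)/2^n = (4 - (-3))/2^{10}
    = 7/2^{10}

(a) 1 (linear); (b) error ≤ 6.84e-03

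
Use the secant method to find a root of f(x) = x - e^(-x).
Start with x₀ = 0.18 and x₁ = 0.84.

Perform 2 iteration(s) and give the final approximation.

f(x) = x - e^(-x)
x₀ = 0.18, x₁ = 0.84

Secant formula: x_{n+1} = x_n - f(x_n)(x_n - x_{n-1})/(f(x_n) - f(x_{n-1}))

Iteration 1:
  f(0.180000) = -0.655270
  f(0.840000) = 0.408289
  x_2 = 0.840000 - 0.408289×(0.840000 - 0.180000)/(0.408289 - (-0.655270))
       = 0.586633
Iteration 2:
  f(0.840000) = 0.408289
  f(0.586633) = 0.030436
  x_3 = 0.586633 - 0.030436×(0.586633 - 0.840000)/(0.030436 - 0.408289)
       = 0.566224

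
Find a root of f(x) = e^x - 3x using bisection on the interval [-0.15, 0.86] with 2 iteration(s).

f(x) = e^x - 3x
Initial interval: [-0.15, 0.86]

Iteration 1:
  c_1 = (-0.150000 + 0.860000)/2 = 0.355000
  f(c_1) = f(0.355000) = 0.361181
  f(a) × f(c) ≥ 0, new interval: [0.355000, 0.860000]
Iteration 2:
  c_2 = (0.355000 + 0.860000)/2 = 0.607500
  f(c_2) = f(0.607500) = 0.013336
  f(a) × f(c) ≥ 0, new interval: [0.607500, 0.860000]

After 2 iteration(s), the approximation is c_2 = 0.607500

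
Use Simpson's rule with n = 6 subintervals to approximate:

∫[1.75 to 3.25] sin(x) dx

f(x) = sin(x)
a = 1.75, b = 3.25, n = 6
h = (b - a)/n = 0.250000

Simpson's rule: (h/3)[f(x₀) + 4f(x₁) + 2f(x₂) + ... + f(xₙ)]

x_0 = 1.7500, f(x_0) = 0.983986, coefficient = 1
x_1 = 2.0000, f(x_1) = 0.909297, coefficient = 4
x_2 = 2.2500, f(x_2) = 0.778073, coefficient = 2
x_3 = 2.5000, f(x_3) = 0.598472, coefficient = 4
x_4 = 2.7500, f(x_4) = 0.381661, coefficient = 2
x_5 = 3.0000, f(x_5) = 0.141120, coefficient = 4
x_6 = 3.2500, f(x_6) = -0.108195, coefficient = 1

I ≈ (0.250000/3) × 9.790818 = 0.815901
Exact value: 0.815884
Error: 0.000018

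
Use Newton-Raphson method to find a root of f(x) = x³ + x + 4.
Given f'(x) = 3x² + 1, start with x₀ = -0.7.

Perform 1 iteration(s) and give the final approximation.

f(x) = x³ + x + 4
f'(x) = 3x² + 1
x₀ = -0.7

Newton-Raphson formula: x_{n+1} = x_n - f(x_n)/f'(x_n)

Iteration 1:
  f(-0.700000) = 2.957000
  f'(-0.700000) = 2.470000
  x_1 = -0.700000 - 2.957000/2.470000 = -1.897166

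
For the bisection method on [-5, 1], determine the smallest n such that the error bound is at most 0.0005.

We need (b-a)/2^n ≤ 0.0005
(1 - (-5))/2^n ≤ 0.0005
6/2^n ≤ 0.0005
2^n ≥ 12000
n ≥ log₂(12000) = 13.55
n ≥ 14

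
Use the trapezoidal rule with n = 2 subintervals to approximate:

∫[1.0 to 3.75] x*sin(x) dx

f(x) = x*sin(x)
a = 1.0, b = 3.75, n = 2
h = (b - a)/n = 1.375000

Trapezoidal rule: (h/2)[f(x₀) + 2f(x₁) + 2f(x₂) + ... + f(xₙ)]

x_0 = 1.0000, f(x_0) = 0.841471, coefficient = 1
x_1 = 2.3750, f(x_1) = 1.647502, coefficient = 2
x_2 = 3.7500, f(x_2) = -2.143355, coefficient = 1

I ≈ (1.375000/2) × 1.993120 = 1.370270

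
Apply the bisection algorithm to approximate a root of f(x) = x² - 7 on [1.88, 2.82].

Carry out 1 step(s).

f(x) = x² - 7
Initial interval: [1.88, 2.82]

Iteration 1:
  c_1 = (1.880000 + 2.820000)/2 = 2.350000
  f(c_1) = f(2.350000) = -1.477500
  f(a) × f(c) ≥ 0, new interval: [2.350000, 2.820000]

After 1 iteration(s), the approximation is c_1 = 2.350000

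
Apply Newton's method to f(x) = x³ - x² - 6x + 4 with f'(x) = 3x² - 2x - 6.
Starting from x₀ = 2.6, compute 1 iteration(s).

f(x) = x³ - x² - 6x + 4
f'(x) = 3x² - 2x - 6
x₀ = 2.6

Newton-Raphson formula: x_{n+1} = x_n - f(x_n)/f'(x_n)

Iteration 1:
  f(2.600000) = -0.784000
  f'(2.600000) = 9.080000
  x_1 = 2.600000 - (-0.784000)/9.080000 = 2.686344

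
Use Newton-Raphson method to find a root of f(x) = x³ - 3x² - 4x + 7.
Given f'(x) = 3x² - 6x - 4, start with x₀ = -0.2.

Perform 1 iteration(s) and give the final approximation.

f(x) = x³ - 3x² - 4x + 7
f'(x) = 3x² - 6x - 4
x₀ = -0.2

Newton-Raphson formula: x_{n+1} = x_n - f(x_n)/f'(x_n)

Iteration 1:
  f(-0.200000) = 7.672000
  f'(-0.200000) = -2.680000
  x_1 = -0.200000 - 7.672000/(-2.680000) = 2.662687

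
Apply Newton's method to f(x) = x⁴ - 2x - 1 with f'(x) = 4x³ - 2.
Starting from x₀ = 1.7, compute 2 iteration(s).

f(x) = x⁴ - 2x - 1
f'(x) = 4x³ - 2
x₀ = 1.7

Newton-Raphson formula: x_{n+1} = x_n - f(x_n)/f'(x_n)

Iteration 1:
  f(1.700000) = 3.952100
  f'(1.700000) = 17.652000
  x_1 = 1.700000 - 3.952100/17.652000 = 1.476110
Iteration 2:
  f(1.476110) = 0.795392
  f'(1.476110) = 10.865198
  x_2 = 1.476110 - 0.795392/10.865198 = 1.402905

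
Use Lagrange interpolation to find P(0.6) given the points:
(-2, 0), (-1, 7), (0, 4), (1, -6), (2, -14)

Lagrange interpolation formula:
P(x) = Σ yᵢ × Lᵢ(x)
where Lᵢ(x) = Π_{j≠i} (x - xⱼ)/(xᵢ - xⱼ)

L_0(0.6) = (0.6 - (-1))/(-2 - (-1)) × (0.6 - 0)/(-2 - 0) × (0.6 - 1)/(-2 - 1) × (0.6 - 2)/(-2 - 2) = 0.022400
L_1(0.6) = (0.6 - (-2))/(-1 - (-2)) × (0.6 - 0)/(-1 - 0) × (0.6 - 1)/(-1 - 1) × (0.6 - 2)/(-1 - 2) = -0.145600
L_2(0.6) = (0.6 - (-2))/(0 - (-2)) × (0.6 - (-1))/(0 - (-1)) × (0.6 - 1)/(0 - 1) × (0.6 - 2)/(0 - 2) = 0.582400
L_3(0.6) = (0.6 - (-2))/(1 - (-2)) × (0.6 - (-1))/(1 - (-1)) × (0.6 - 0)/(1 - 0) × (0.6 - 2)/(1 - 2) = 0.582400
L_4(0.6) = (0.6 - (-2))/(2 - (-2)) × (0.6 - (-1))/(2 - (-1)) × (0.6 - 0)/(2 - 0) × (0.6 - 1)/(2 - 1) = -0.041600

P(0.6) = 0×L_0(0.6) + 7×L_1(0.6) + 4×L_2(0.6) + (-6)×L_3(0.6) + (-14)×L_4(0.6)
P(0.6) = -1.601600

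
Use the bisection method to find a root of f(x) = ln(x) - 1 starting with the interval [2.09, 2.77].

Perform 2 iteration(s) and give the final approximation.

f(x) = ln(x) - 1
Initial interval: [2.09, 2.77]

Iteration 1:
  c_1 = (2.090000 + 2.770000)/2 = 2.430000
  f(c_1) = f(2.430000) = -0.112109
  f(a) × f(c) ≥ 0, new interval: [2.430000, 2.770000]
Iteration 2:
  c_2 = (2.430000 + 2.770000)/2 = 2.600000
  f(c_2) = f(2.600000) = -0.044489
  f(a) × f(c) ≥ 0, new interval: [2.600000, 2.770000]

After 2 iteration(s), the approximation is c_2 = 2.600000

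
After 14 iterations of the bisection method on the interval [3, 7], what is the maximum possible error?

Bisection error bound: |error| ≤ (b-a)/2^n
|error| ≤ (7 - 3)/2^14 = 4/2^14
|error| ≤ 0.0002441406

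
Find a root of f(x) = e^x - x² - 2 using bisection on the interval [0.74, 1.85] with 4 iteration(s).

f(x) = e^x - x² - 2
Initial interval: [0.74, 1.85]

Iteration 1:
  c_1 = (0.740000 + 1.850000)/2 = 1.295000
  f(c_1) = f(1.295000) = -0.026029
  f(a) × f(c) ≥ 0, new interval: [1.295000, 1.850000]
Iteration 2:
  c_2 = (1.295000 + 1.850000)/2 = 1.572500
  f(c_2) = f(1.572500) = 0.345924
  f(a) × f(c) < 0, new interval: [1.295000, 1.572500]
Iteration 3:
  c_3 = (1.295000 + 1.572500)/2 = 1.433750
  f(c_3) = f(1.433750) = 0.138760
  f(a) × f(c) < 0, new interval: [1.295000, 1.433750]
Iteration 4:
  c_4 = (1.295000 + 1.433750)/2 = 1.364375
  f(c_4) = f(1.364375) = 0.051757
  f(a) × f(c) < 0, new interval: [1.295000, 1.364375]

After 4 iteration(s), the approximation is c_4 = 1.364375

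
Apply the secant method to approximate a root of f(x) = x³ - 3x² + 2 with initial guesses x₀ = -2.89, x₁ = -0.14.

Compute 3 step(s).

f(x) = x³ - 3x² + 2
x₀ = -2.89, x₁ = -0.14

Secant formula: x_{n+1} = x_n - f(x_n)(x_n - x_{n-1})/(f(x_n) - f(x_{n-1}))

Iteration 1:
  f(-2.890000) = -47.193869
  f(-0.140000) = 1.938456
  x_2 = -0.140000 - 1.938456×(-0.140000 - (-2.890000))/(1.938456 - (-47.193869))
       = -0.248498
Iteration 2:
  f(-0.140000) = 1.938456
  f(-0.248498) = 1.799401
  x_3 = -0.248498 - 1.799401×(-0.248498 - (-0.140000))/(1.799401 - 1.938456)
       = -1.652487
Iteration 3:
  f(-0.248498) = 1.799401
  f(-1.652487) = -10.704613
  x_4 = -1.652487 - (-10.704613)×(-1.652487 - (-0.248498))/(-10.704613 - 1.799401)
       = -0.450540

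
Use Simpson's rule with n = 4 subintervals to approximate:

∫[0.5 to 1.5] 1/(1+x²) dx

f(x) = 1/(1+x²)
a = 0.5, b = 1.5, n = 4
h = (b - a)/n = 0.250000

Simpson's rule: (h/3)[f(x₀) + 4f(x₁) + 2f(x₂) + ... + f(xₙ)]

x_0 = 0.5000, f(x_0) = 0.800000, coefficient = 1
x_1 = 0.7500, f(x_1) = 0.640000, coefficient = 4
x_2 = 1.0000, f(x_2) = 0.500000, coefficient = 2
x_3 = 1.2500, f(x_3) = 0.390244, coefficient = 4
x_4 = 1.5000, f(x_4) = 0.307692, coefficient = 1

I ≈ (0.250000/3) × 6.228668 = 0.519056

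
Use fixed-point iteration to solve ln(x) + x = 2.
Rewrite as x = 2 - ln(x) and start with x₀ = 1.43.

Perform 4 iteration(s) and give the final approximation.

Equation: ln(x) + x = 2
Fixed-point form: x = 2 - ln(x)
x₀ = 1.43

x_1 = g(1.430000) = 1.642326
x_2 = g(1.642326) = 1.503887
x_3 = g(1.503887) = 1.591947
x_4 = g(1.591947) = 1.535042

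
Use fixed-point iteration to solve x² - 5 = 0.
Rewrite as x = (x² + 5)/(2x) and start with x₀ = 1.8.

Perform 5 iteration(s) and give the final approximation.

Equation: x² - 5 = 0
Fixed-point form: x = (x² + 5)/(2x)
x₀ = 1.8

x_1 = g(1.800000) = 2.288889
x_2 = g(2.288889) = 2.236677
x_3 = g(2.236677) = 2.236068
x_4 = g(2.236068) = 2.236068
x_5 = g(2.236068) = 2.236068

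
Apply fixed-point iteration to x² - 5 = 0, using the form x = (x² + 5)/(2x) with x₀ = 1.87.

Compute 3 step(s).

Equation: x² - 5 = 0
Fixed-point form: x = (x² + 5)/(2x)
x₀ = 1.87

x_1 = g(1.870000) = 2.271898
x_2 = g(2.271898) = 2.236351
x_3 = g(2.236351) = 2.236068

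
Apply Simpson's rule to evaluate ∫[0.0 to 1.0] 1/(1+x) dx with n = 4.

f(x) = 1/(1+x)
a = 0.0, b = 1.0, n = 4
h = (b - a)/n = 0.250000

Simpson's rule: (h/3)[f(x₀) + 4f(x₁) + 2f(x₂) + ... + f(xₙ)]

x_0 = 0.0000, f(x_0) = 1.000000, coefficient = 1
x_1 = 0.2500, f(x_1) = 0.800000, coefficient = 4
x_2 = 0.5000, f(x_2) = 0.666667, coefficient = 2
x_3 = 0.7500, f(x_3) = 0.571429, coefficient = 4
x_4 = 1.0000, f(x_4) = 0.500000, coefficient = 1

I ≈ (0.250000/3) × 8.319048 = 0.693254
Exact value: 0.693147
Error: 0.000107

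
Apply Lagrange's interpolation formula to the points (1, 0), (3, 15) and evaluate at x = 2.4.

Lagrange interpolation formula:
P(x) = Σ yᵢ × Lᵢ(x)
where Lᵢ(x) = Π_{j≠i} (x - xⱼ)/(xᵢ - xⱼ)

L_0(2.4) = (2.4 - 3)/(1 - 3) = 0.300000
L_1(2.4) = (2.4 - 1)/(3 - 1) = 0.700000

P(2.4) = 0×L_0(2.4) + 15×L_1(2.4)
P(2.4) = 10.500000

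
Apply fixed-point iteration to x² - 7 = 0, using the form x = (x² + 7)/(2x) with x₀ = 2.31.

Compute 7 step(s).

Equation: x² - 7 = 0
Fixed-point form: x = (x² + 7)/(2x)
x₀ = 2.31

x_1 = g(2.310000) = 2.670152
x_2 = g(2.670152) = 2.645863
x_3 = g(2.645863) = 2.645751
x_4 = g(2.645751) = 2.645751
x_5 = g(2.645751) = 2.645751
x_6 = g(2.645751) = 2.645751
x_7 = g(2.645751) = 2.645751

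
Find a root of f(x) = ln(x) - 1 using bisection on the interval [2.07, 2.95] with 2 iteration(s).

f(x) = ln(x) - 1
Initial interval: [2.07, 2.95]

Iteration 1:
  c_1 = (2.070000 + 2.950000)/2 = 2.510000
  f(c_1) = f(2.510000) = -0.079717
  f(a) × f(c) ≥ 0, new interval: [2.510000, 2.950000]
Iteration 2:
  c_2 = (2.510000 + 2.950000)/2 = 2.730000
  f(c_2) = f(2.730000) = 0.004302
  f(a) × f(c) < 0, new interval: [2.510000, 2.730000]

After 2 iteration(s), the approximation is c_2 = 2.730000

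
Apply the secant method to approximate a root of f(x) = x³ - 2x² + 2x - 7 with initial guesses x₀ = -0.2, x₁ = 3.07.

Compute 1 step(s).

f(x) = x³ - 2x² + 2x - 7
x₀ = -0.2, x₁ = 3.07

Secant formula: x_{n+1} = x_n - f(x_n)(x_n - x_{n-1})/(f(x_n) - f(x_{n-1}))

Iteration 1:
  f(-0.200000) = -7.488000
  f(3.070000) = 9.224643
  x_2 = 3.070000 - 9.224643×(3.070000 - (-0.200000))/(9.224643 - (-7.488000))
       = 1.265104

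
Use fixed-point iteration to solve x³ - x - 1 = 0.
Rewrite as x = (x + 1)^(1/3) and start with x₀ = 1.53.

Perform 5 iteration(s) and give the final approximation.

Equation: x³ - x - 1 = 0
Fixed-point form: x = (x + 1)^(1/3)
x₀ = 1.53

x_1 = g(1.530000) = 1.362616
x_2 = g(1.362616) = 1.331878
x_3 = g(1.331878) = 1.326077
x_4 = g(1.326077) = 1.324976
x_5 = g(1.324976) = 1.324767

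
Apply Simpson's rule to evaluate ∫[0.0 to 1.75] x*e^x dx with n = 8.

f(x) = x*e^x
a = 0.0, b = 1.75, n = 8
h = (b - a)/n = 0.218750

Simpson's rule: (h/3)[f(x₀) + 4f(x₁) + 2f(x₂) + ... + f(xₙ)]

x_0 = 0.0000, f(x_0) = 0.000000, coefficient = 1
x_1 = 0.2188, f(x_1) = 0.272239, coefficient = 4
x_2 = 0.4375, f(x_2) = 0.677613, coefficient = 2
x_3 = 0.6562, f(x_3) = 1.264955, coefficient = 4
x_4 = 0.8750, f(x_4) = 2.099016, coefficient = 2
x_5 = 1.0938, f(x_5) = 3.265334, coefficient = 4
x_6 = 1.3125, f(x_6) = 4.876529, coefficient = 2
x_7 = 1.5312, f(x_7) = 7.080428, coefficient = 4
x_8 = 1.7500, f(x_8) = 10.070555, coefficient = 1

I ≈ (0.218750/3) × 72.908697 = 5.316259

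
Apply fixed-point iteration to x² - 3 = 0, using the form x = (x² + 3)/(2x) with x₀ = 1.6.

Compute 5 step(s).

Equation: x² - 3 = 0
Fixed-point form: x = (x² + 3)/(2x)
x₀ = 1.6

x_1 = g(1.600000) = 1.737500
x_2 = g(1.737500) = 1.732059
x_3 = g(1.732059) = 1.732051
x_4 = g(1.732051) = 1.732051
x_5 = g(1.732051) = 1.732051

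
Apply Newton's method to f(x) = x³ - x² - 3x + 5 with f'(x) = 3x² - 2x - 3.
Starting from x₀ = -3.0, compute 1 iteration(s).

f(x) = x³ - x² - 3x + 5
f'(x) = 3x² - 2x - 3
x₀ = -3.0

Newton-Raphson formula: x_{n+1} = x_n - f(x_n)/f'(x_n)

Iteration 1:
  f(-3.000000) = -22.000000
  f'(-3.000000) = 30.000000
  x_1 = -3.000000 - (-22.000000)/30.000000 = -2.266667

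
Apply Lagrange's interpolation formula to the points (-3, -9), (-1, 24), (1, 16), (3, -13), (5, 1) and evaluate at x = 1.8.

Lagrange interpolation formula:
P(x) = Σ yᵢ × Lᵢ(x)
where Lᵢ(x) = Π_{j≠i} (x - xⱼ)/(xᵢ - xⱼ)

L_0(1.8) = (1.8 - (-1))/(-3 - (-1)) × (1.8 - 1)/(-3 - 1) × (1.8 - 3)/(-3 - 3) × (1.8 - 5)/(-3 - 5) = 0.022400
L_1(1.8) = (1.8 - (-3))/(-1 - (-3)) × (1.8 - 1)/(-1 - 1) × (1.8 - 3)/(-1 - 3) × (1.8 - 5)/(-1 - 5) = -0.153600
L_2(1.8) = (1.8 - (-3))/(1 - (-3)) × (1.8 - (-1))/(1 - (-1)) × (1.8 - 3)/(1 - 3) × (1.8 - 5)/(1 - 5) = 0.806400
L_3(1.8) = (1.8 - (-3))/(3 - (-3)) × (1.8 - (-1))/(3 - (-1)) × (1.8 - 1)/(3 - 1) × (1.8 - 5)/(3 - 5) = 0.358400
L_4(1.8) = (1.8 - (-3))/(5 - (-3)) × (1.8 - (-1))/(5 - (-1)) × (1.8 - 1)/(5 - 1) × (1.8 - 3)/(5 - 3) = -0.033600

P(1.8) = (-9)×L_0(1.8) + 24×L_1(1.8) + 16×L_2(1.8) + (-13)×L_3(1.8) + 1×L_4(1.8)
P(1.8) = 4.321600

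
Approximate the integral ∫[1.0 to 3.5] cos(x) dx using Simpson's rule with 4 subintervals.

f(x) = cos(x)
a = 1.0, b = 3.5, n = 4
h = (b - a)/n = 0.625000

Simpson's rule: (h/3)[f(x₀) + 4f(x₁) + 2f(x₂) + ... + f(xₙ)]

x_0 = 1.0000, f(x_0) = 0.540302, coefficient = 1
x_1 = 1.6250, f(x_1) = -0.054177, coefficient = 4
x_2 = 2.2500, f(x_2) = -0.628174, coefficient = 2
x_3 = 2.8750, f(x_3) = -0.964674, coefficient = 4
x_4 = 3.5000, f(x_4) = -0.936457, coefficient = 1

I ≈ (0.625000/3) × -5.727907 = -1.193314
Exact value: -1.192254
Error: 0.001060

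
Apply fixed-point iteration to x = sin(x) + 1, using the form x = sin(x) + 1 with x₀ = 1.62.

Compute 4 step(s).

Equation: x = sin(x) + 1
Fixed-point form: x = sin(x) + 1
x₀ = 1.62

x_1 = g(1.620000) = 1.998790
x_2 = g(1.998790) = 1.909800
x_3 = g(1.909800) = 1.943086
x_4 = g(1.943086) = 1.931497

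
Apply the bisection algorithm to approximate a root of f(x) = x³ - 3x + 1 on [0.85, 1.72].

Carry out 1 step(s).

f(x) = x³ - 3x + 1
Initial interval: [0.85, 1.72]

Iteration 1:
  c_1 = (0.850000 + 1.720000)/2 = 1.285000
  f(c_1) = f(1.285000) = -0.733176
  f(a) × f(c) ≥ 0, new interval: [1.285000, 1.720000]

After 1 iteration(s), the approximation is c_1 = 1.285000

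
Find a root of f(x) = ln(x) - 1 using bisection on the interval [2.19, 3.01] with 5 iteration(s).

f(x) = ln(x) - 1
Initial interval: [2.19, 3.01]

Iteration 1:
  c_1 = (2.190000 + 3.010000)/2 = 2.600000
  f(c_1) = f(2.600000) = -0.044489
  f(a) × f(c) ≥ 0, new interval: [2.600000, 3.010000]
Iteration 2:
  c_2 = (2.600000 + 3.010000)/2 = 2.805000
  f(c_2) = f(2.805000) = 0.031404
  f(a) × f(c) < 0, new interval: [2.600000, 2.805000]
Iteration 3:
  c_3 = (2.600000 + 2.805000)/2 = 2.702500
  f(c_3) = f(2.702500) = -0.005823
  f(a) × f(c) ≥ 0, new interval: [2.702500, 2.805000]
Iteration 4:
  c_4 = (2.702500 + 2.805000)/2 = 2.753750
  f(c_4) = f(2.753750) = 0.012964
  f(a) × f(c) < 0, new interval: [2.702500, 2.753750]
Iteration 5:
  c_5 = (2.702500 + 2.753750)/2 = 2.728125
  f(c_5) = f(2.728125) = 0.003615
  f(a) × f(c) < 0, new interval: [2.702500, 2.728125]

After 5 iteration(s), the approximation is c_5 = 2.728125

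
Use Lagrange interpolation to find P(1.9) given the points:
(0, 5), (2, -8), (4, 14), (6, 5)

Lagrange interpolation formula:
P(x) = Σ yᵢ × Lᵢ(x)
where Lᵢ(x) = Π_{j≠i} (x - xⱼ)/(xᵢ - xⱼ)

L_0(1.9) = (1.9 - 2)/(0 - 2) × (1.9 - 4)/(0 - 4) × (1.9 - 6)/(0 - 6) = 0.017938
L_1(1.9) = (1.9 - 0)/(2 - 0) × (1.9 - 4)/(2 - 4) × (1.9 - 6)/(2 - 6) = 1.022437
L_2(1.9) = (1.9 - 0)/(4 - 0) × (1.9 - 2)/(4 - 2) × (1.9 - 6)/(4 - 6) = -0.048688
L_3(1.9) = (1.9 - 0)/(6 - 0) × (1.9 - 2)/(6 - 2) × (1.9 - 4)/(6 - 4) = 0.008313

P(1.9) = 5×L_0(1.9) + (-8)×L_1(1.9) + 14×L_2(1.9) + 5×L_3(1.9)
P(1.9) = -8.729875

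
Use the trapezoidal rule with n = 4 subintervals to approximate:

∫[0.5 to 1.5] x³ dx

f(x) = x³
a = 0.5, b = 1.5, n = 4
h = (b - a)/n = 0.250000

Trapezoidal rule: (h/2)[f(x₀) + 2f(x₁) + 2f(x₂) + ... + f(xₙ)]

x_0 = 0.5000, f(x_0) = 0.125000, coefficient = 1
x_1 = 0.7500, f(x_1) = 0.421875, coefficient = 2
x_2 = 1.0000, f(x_2) = 1.000000, coefficient = 2
x_3 = 1.2500, f(x_3) = 1.953125, coefficient = 2
x_4 = 1.5000, f(x_4) = 3.375000, coefficient = 1

I ≈ (0.250000/2) × 10.250000 = 1.281250
Exact value: 1.250000
Error: 0.031250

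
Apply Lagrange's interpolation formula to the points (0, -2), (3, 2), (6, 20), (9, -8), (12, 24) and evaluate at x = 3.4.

Lagrange interpolation formula:
P(x) = Σ yᵢ × Lᵢ(x)
where Lᵢ(x) = Π_{j≠i} (x - xⱼ)/(xᵢ - xⱼ)

L_0(3.4) = (3.4 - 3)/(0 - 3) × (3.4 - 6)/(0 - 6) × (3.4 - 9)/(0 - 9) × (3.4 - 12)/(0 - 12) = -0.025765
L_1(3.4) = (3.4 - 0)/(3 - 0) × (3.4 - 6)/(3 - 6) × (3.4 - 9)/(3 - 9) × (3.4 - 12)/(3 - 12) = 0.875997
L_2(3.4) = (3.4 - 0)/(6 - 0) × (3.4 - 3)/(6 - 3) × (3.4 - 9)/(6 - 9) × (3.4 - 12)/(6 - 12) = 0.202153
L_3(3.4) = (3.4 - 0)/(9 - 0) × (3.4 - 3)/(9 - 3) × (3.4 - 6)/(9 - 6) × (3.4 - 12)/(9 - 12) = -0.062571
L_4(3.4) = (3.4 - 0)/(12 - 0) × (3.4 - 3)/(12 - 3) × (3.4 - 6)/(12 - 6) × (3.4 - 9)/(12 - 9) = 0.010186

P(3.4) = (-2)×L_0(3.4) + 2×L_1(3.4) + 20×L_2(3.4) + (-8)×L_3(3.4) + 24×L_4(3.4)
P(3.4) = 6.591618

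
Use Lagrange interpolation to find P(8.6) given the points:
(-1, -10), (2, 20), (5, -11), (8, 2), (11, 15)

Lagrange interpolation formula:
P(x) = Σ yᵢ × Lᵢ(x)
where Lᵢ(x) = Π_{j≠i} (x - xⱼ)/(xᵢ - xⱼ)

L_0(8.6) = (8.6 - 2)/(-1 - 2) × (8.6 - 5)/(-1 - 5) × (8.6 - 8)/(-1 - 8) × (8.6 - 11)/(-1 - 11) = -0.017600
L_1(8.6) = (8.6 - (-1))/(2 - (-1)) × (8.6 - 5)/(2 - 5) × (8.6 - 8)/(2 - 8) × (8.6 - 11)/(2 - 11) = 0.102400
L_2(8.6) = (8.6 - (-1))/(5 - (-1)) × (8.6 - 2)/(5 - 2) × (8.6 - 8)/(5 - 8) × (8.6 - 11)/(5 - 11) = -0.281600
L_3(8.6) = (8.6 - (-1))/(8 - (-1)) × (8.6 - 2)/(8 - 2) × (8.6 - 5)/(8 - 5) × (8.6 - 11)/(8 - 11) = 1.126400
L_4(8.6) = (8.6 - (-1))/(11 - (-1)) × (8.6 - 2)/(11 - 2) × (8.6 - 5)/(11 - 5) × (8.6 - 8)/(11 - 8) = 0.070400

P(8.6) = (-10)×L_0(8.6) + 20×L_1(8.6) + (-11)×L_2(8.6) + 2×L_3(8.6) + 15×L_4(8.6)
P(8.6) = 8.630400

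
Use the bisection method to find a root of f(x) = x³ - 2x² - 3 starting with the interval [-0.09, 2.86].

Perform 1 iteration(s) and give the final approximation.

f(x) = x³ - 2x² - 3
Initial interval: [-0.09, 2.86]

Iteration 1:
  c_1 = (-0.090000 + 2.860000)/2 = 1.385000
  f(c_1) = f(1.385000) = -4.179708
  f(a) × f(c) ≥ 0, new interval: [1.385000, 2.860000]

After 1 iteration(s), the approximation is c_1 = 1.385000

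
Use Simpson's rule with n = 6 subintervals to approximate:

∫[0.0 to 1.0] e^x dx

f(x) = e^x
a = 0.0, b = 1.0, n = 6
h = (b - a)/n = 0.166667

Simpson's rule: (h/3)[f(x₀) + 4f(x₁) + 2f(x₂) + ... + f(xₙ)]

x_0 = 0.0000, f(x_0) = 1.000000, coefficient = 1
x_1 = 0.1667, f(x_1) = 1.181360, coefficient = 4
x_2 = 0.3333, f(x_2) = 1.395612, coefficient = 2
x_3 = 0.5000, f(x_3) = 1.648721, coefficient = 4
x_4 = 0.6667, f(x_4) = 1.947734, coefficient = 2
x_5 = 0.8333, f(x_5) = 2.300976, coefficient = 4
x_6 = 1.0000, f(x_6) = 2.718282, coefficient = 1

I ≈ (0.166667/3) × 30.929205 = 1.718289
Exact value: 1.718282
Error: 0.000007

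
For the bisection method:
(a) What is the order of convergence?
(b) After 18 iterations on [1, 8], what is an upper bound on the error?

(a) Bisection has linear (order 1) convergence; the error is halved each step.

(b) Error bound = (b-a)/2^n = (8 - 1)/2^{18}
    = 7/2^{18}

(a) 1 (linear); (b) error ≤ 2.67e-05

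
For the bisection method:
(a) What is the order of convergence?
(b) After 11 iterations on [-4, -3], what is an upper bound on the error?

(a) Bisection has linear (order 1) convergence; the error is halved each step.

(b) Error bound = (b-a)/2^n = (-3 - (-4))/2^{11}
    = 1/2^{11}

(a) 1 (linear); (b) error ≤ 4.88e-04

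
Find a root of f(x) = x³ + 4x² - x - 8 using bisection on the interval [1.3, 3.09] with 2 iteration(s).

f(x) = x³ + 4x² - x - 8
Initial interval: [1.3, 3.09]

Iteration 1:
  c_1 = (1.300000 + 3.090000)/2 = 2.195000
  f(c_1) = f(2.195000) = 19.652665
  f(a) × f(c) < 0, new interval: [1.300000, 2.195000]
Iteration 2:
  c_2 = (1.300000 + 2.195000)/2 = 1.747500
  f(c_2) = f(1.747500) = 7.803964
  f(a) × f(c) < 0, new interval: [1.300000, 1.747500]

After 2 iteration(s), the approximation is c_2 = 1.747500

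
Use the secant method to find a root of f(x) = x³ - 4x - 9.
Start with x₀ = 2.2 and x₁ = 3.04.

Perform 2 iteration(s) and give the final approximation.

f(x) = x³ - 4x - 9
x₀ = 2.2, x₁ = 3.04

Secant formula: x_{n+1} = x_n - f(x_n)(x_n - x_{n-1})/(f(x_n) - f(x_{n-1}))

Iteration 1:
  f(2.200000) = -7.152000
  f(3.040000) = 6.934464
  x_2 = 3.040000 - 6.934464×(3.040000 - 2.200000)/(6.934464 - (-7.152000))
       = 2.626486
Iteration 2:
  f(3.040000) = 6.934464
  f(2.626486) = -1.387317
  x_3 = 2.626486 - (-1.387317)×(2.626486 - 3.040000)/(-1.387317 - 6.934464)
       = 2.695423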